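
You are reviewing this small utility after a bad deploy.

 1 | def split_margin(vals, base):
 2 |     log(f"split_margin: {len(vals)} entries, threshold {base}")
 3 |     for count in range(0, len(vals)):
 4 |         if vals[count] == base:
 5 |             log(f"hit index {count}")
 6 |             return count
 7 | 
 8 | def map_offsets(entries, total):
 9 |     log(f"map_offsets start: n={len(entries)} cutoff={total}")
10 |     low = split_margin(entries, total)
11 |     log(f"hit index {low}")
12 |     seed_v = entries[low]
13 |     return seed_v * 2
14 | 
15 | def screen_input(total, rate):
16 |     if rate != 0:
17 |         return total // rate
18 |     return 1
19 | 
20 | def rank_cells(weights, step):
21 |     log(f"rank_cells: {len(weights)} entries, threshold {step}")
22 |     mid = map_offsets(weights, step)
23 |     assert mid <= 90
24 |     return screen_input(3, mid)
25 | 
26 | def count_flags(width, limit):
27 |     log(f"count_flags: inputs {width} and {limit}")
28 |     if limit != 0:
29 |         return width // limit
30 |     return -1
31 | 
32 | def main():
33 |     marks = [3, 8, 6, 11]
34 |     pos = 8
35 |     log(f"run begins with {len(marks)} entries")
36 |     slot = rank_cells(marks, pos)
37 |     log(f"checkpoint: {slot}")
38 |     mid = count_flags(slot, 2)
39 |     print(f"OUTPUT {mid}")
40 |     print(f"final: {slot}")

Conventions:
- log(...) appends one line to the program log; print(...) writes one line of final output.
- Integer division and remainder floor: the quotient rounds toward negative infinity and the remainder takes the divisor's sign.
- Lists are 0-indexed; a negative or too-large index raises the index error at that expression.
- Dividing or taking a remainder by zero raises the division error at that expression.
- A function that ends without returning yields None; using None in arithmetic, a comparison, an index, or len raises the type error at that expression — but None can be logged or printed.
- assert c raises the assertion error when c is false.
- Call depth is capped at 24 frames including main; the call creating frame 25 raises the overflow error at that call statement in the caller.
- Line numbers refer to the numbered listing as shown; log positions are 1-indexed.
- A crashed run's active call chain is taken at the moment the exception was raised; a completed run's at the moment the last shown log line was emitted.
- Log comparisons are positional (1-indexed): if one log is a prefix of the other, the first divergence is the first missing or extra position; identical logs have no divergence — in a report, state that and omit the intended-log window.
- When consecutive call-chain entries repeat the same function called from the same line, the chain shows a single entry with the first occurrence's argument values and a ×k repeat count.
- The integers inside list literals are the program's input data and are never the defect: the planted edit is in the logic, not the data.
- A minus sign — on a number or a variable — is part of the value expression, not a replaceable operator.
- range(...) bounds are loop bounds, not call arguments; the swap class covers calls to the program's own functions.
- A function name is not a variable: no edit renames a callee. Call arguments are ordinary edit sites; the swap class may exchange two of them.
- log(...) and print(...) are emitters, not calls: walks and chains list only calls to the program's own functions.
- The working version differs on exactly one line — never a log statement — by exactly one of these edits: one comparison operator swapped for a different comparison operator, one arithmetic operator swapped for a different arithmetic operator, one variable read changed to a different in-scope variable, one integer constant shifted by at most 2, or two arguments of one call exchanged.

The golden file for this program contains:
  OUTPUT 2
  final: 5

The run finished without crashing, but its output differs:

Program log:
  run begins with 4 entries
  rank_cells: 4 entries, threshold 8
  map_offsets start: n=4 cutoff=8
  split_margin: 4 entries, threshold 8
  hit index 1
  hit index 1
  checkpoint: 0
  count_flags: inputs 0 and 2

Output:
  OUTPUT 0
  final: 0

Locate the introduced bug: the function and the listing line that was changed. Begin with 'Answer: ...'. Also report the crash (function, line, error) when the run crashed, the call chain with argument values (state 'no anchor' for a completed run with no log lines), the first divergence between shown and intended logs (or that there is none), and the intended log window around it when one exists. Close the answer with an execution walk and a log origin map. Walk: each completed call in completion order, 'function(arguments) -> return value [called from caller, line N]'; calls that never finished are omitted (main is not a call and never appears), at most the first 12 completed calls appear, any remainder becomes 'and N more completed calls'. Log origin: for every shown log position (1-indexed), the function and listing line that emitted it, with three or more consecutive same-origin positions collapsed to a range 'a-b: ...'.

Answer: the defect is in rank_cells at line 24.
Key fact: The log first diverges at position 7: the faulty run prints 'checkpoint: 0' where the working version prints 'checkpoint: 5'.
Call chain: main -> count_flags(0, 2) (called at line 38).
First divergence: position 7; shown 'checkpoint: 0' vs intended 'checkpoint: 5'.
Intended log window:
  5: hit index 1
  6: hit index 1
  7: checkpoint: 5
  8: count_flags: inputs 5 and 2
Execution walk:
  split_margin([3, 8, 6, 11], 8) -> 1  [called from map_offsets, line 10]
  map_offsets([3, 8, 6, 11], 8) -> 16  [called from rank_cells, line 22]
  screen_input(3, 16) -> 0  [called from rank_cells, line 24]
  rank_cells([3, 8, 6, 11], 8) -> 0  [called from main, line 36]
  count_flags(0, 2) -> 0  [called from main, line 38]
Origin of each log line:
  1 — main, line 35
  2 — rank_cells, line 21
  3 — map_offsets, line 9
  4 — split_margin, line 2
  5 — split_margin, line 5
  6 — map_offsets, line 11
  7 — main, line 37
  8 — count_flags, line 27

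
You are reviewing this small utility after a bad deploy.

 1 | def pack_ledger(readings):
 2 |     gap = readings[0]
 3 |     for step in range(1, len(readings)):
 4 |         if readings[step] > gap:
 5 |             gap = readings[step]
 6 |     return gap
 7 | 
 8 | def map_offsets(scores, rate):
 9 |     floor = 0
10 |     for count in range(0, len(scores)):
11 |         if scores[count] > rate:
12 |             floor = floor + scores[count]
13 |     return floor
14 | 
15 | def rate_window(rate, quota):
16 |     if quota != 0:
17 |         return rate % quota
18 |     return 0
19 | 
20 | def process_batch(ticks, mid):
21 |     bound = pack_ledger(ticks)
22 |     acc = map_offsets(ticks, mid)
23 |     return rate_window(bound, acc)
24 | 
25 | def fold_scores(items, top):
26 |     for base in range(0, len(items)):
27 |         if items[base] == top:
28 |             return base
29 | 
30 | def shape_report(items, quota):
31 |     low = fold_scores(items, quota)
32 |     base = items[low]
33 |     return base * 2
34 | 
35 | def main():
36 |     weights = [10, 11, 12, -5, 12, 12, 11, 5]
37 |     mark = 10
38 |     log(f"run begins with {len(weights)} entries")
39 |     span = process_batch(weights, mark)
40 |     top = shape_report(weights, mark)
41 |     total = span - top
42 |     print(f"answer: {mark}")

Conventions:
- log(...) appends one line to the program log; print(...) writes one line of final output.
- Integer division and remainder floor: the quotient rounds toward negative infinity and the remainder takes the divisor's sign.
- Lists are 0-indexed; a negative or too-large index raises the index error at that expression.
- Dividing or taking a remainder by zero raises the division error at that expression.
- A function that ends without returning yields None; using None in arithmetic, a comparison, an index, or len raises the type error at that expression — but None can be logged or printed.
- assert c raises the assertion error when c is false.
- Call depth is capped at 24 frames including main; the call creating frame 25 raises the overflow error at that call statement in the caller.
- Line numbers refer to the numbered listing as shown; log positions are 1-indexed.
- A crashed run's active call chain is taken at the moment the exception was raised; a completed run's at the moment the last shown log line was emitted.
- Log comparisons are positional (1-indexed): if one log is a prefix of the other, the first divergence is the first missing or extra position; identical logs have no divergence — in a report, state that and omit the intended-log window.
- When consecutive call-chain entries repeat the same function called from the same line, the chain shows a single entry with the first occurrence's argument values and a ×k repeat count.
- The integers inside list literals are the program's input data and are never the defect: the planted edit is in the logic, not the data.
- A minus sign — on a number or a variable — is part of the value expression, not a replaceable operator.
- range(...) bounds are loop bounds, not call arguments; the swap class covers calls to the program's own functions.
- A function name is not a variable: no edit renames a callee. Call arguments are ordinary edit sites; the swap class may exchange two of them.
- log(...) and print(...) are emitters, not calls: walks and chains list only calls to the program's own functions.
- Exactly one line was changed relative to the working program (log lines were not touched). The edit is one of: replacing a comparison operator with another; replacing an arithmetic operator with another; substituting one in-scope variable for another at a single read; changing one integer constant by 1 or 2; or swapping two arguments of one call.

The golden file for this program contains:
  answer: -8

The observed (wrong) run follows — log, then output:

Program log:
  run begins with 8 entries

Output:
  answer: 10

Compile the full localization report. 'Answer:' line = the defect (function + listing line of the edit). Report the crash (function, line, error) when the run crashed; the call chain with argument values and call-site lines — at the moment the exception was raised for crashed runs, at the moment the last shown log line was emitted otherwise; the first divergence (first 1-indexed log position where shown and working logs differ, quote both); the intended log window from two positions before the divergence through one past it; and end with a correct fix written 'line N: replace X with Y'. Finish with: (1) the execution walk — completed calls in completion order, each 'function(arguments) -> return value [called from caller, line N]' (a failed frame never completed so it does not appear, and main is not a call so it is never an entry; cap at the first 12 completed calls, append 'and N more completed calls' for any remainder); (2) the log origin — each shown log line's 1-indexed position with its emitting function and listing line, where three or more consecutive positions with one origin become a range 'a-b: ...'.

Answer: the defect is in main at line 42.
The tell: Nothing in the log betrays the bug — only the output does.
Call chain: main.
First divergence: none; the two logs match at every position.
Execution walk:
  pack_ledger([10, 11, 12, -5, 12, 12, 11, 5]) -> 12  [called from process_batch, line 21]
  map_offsets([10, 11, 12, -5, 12, 12, 11, 5], 10) -> 58  [called from process_batch, line 22]
  rate_window(12, 58) -> 12  [called from process_batch, line 23]
  process_batch([10, 11, 12, -5, 12, 12, 11, 5], 10) -> 12  [called from main, line 39]
  fold_scores([10, 11, 12, -5, 12, 12, 11, 5], 10) -> 0  [called from shape_report, line 31]
  shape_report([10, 11, 12, -5, 12, 12, 11, 5], 10) -> 20  [called from main, line 40]
Log line origins:
  1: from main, line 38
A correct fix: line 42: replace `mark` with `total`.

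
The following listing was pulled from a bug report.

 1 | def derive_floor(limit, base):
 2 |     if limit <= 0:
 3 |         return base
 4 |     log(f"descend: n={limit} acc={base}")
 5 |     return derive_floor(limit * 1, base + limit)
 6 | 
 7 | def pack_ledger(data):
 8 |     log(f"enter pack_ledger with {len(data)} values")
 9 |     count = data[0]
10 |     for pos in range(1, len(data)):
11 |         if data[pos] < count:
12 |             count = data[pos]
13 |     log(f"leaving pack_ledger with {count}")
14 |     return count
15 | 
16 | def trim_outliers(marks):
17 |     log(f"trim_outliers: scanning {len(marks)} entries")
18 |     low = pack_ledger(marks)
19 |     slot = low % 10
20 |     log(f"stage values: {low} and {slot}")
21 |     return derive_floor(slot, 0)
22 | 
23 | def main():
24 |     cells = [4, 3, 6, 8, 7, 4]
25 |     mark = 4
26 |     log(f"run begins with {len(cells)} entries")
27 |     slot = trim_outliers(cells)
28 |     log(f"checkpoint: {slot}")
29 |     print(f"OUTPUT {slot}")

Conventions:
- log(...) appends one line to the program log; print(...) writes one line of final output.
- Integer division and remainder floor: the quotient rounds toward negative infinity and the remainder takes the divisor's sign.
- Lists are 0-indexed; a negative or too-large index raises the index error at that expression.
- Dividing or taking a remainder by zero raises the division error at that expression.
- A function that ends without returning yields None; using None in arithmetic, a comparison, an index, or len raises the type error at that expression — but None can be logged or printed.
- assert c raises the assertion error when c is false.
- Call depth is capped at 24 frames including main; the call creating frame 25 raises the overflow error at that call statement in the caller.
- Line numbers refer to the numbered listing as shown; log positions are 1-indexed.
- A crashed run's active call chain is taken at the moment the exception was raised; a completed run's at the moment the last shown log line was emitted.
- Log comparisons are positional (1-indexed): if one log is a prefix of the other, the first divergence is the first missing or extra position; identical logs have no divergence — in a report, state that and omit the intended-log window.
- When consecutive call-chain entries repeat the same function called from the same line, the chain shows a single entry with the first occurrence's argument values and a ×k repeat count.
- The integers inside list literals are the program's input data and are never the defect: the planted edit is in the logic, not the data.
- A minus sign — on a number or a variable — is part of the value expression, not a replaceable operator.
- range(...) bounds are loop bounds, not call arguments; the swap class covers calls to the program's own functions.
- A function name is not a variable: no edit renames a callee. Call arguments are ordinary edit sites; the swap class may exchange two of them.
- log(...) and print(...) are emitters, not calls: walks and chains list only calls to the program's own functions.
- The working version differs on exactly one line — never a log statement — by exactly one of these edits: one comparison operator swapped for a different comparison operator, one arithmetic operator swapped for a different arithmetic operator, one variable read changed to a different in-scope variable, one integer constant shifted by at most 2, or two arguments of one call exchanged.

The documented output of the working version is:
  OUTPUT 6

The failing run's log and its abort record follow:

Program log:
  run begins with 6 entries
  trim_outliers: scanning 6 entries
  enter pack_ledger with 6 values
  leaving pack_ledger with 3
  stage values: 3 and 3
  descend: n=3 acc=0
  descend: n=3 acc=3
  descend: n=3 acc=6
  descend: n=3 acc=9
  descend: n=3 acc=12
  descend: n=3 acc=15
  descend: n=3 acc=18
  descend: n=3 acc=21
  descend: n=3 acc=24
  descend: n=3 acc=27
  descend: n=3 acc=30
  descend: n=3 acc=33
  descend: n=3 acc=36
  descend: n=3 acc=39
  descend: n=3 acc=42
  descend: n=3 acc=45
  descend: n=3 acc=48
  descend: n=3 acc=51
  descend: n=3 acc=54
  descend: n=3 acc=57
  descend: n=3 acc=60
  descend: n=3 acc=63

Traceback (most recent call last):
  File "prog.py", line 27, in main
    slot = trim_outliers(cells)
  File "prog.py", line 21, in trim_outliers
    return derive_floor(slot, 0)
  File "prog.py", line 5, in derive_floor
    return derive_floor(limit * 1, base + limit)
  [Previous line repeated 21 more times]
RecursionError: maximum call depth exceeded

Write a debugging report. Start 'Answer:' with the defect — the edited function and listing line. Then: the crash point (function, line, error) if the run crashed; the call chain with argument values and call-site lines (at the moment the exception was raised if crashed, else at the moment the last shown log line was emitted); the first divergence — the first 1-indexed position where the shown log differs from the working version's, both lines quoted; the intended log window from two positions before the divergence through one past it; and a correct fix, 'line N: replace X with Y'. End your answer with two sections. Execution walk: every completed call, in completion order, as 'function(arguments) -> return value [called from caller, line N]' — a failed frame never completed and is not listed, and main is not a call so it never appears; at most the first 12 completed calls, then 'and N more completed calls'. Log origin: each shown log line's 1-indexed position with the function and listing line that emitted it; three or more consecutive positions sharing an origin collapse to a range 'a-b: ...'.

Answer: the defect is in derive_floor at line 5.
Key observation: Everything matches until log position 7, which reads 'descend: n=3 acc=3' in place of 'descend: n=2 acc=3'.
Crash: derive_floor, line 5, RecursionError.
Call chain: main -> trim_outliers([4, 3, 6, 8, 7, 4]) (called at line 27) -> derive_floor(3, 0) (called at line 21) -> derive_floor(3, 3) (called at line 5) ×21.
First divergence: position 7 — shown 'descend: n=3 acc=3', intended 'descend: n=2 acc=3'.
Intended log window:
  5: stage values: 3 and 3
  6: descend: n=3 acc=0
  7: descend: n=2 acc=3
  8: descend: n=1 acc=5
Execution walk:
  pack_ledger([4, 3, 6, 8, 7, 4]) -> 3  [called from trim_outliers, line 18]
Origin of each log line:
  1: logged in main at line 26
  2: logged in trim_outliers at line 17
  3: logged in pack_ledger at line 8
  4: logged in pack_ledger at line 13
  5: logged in trim_outliers at line 20
  6-27: logged in derive_floor at line 4
A correct fix: line 5: replace `*` with `-`.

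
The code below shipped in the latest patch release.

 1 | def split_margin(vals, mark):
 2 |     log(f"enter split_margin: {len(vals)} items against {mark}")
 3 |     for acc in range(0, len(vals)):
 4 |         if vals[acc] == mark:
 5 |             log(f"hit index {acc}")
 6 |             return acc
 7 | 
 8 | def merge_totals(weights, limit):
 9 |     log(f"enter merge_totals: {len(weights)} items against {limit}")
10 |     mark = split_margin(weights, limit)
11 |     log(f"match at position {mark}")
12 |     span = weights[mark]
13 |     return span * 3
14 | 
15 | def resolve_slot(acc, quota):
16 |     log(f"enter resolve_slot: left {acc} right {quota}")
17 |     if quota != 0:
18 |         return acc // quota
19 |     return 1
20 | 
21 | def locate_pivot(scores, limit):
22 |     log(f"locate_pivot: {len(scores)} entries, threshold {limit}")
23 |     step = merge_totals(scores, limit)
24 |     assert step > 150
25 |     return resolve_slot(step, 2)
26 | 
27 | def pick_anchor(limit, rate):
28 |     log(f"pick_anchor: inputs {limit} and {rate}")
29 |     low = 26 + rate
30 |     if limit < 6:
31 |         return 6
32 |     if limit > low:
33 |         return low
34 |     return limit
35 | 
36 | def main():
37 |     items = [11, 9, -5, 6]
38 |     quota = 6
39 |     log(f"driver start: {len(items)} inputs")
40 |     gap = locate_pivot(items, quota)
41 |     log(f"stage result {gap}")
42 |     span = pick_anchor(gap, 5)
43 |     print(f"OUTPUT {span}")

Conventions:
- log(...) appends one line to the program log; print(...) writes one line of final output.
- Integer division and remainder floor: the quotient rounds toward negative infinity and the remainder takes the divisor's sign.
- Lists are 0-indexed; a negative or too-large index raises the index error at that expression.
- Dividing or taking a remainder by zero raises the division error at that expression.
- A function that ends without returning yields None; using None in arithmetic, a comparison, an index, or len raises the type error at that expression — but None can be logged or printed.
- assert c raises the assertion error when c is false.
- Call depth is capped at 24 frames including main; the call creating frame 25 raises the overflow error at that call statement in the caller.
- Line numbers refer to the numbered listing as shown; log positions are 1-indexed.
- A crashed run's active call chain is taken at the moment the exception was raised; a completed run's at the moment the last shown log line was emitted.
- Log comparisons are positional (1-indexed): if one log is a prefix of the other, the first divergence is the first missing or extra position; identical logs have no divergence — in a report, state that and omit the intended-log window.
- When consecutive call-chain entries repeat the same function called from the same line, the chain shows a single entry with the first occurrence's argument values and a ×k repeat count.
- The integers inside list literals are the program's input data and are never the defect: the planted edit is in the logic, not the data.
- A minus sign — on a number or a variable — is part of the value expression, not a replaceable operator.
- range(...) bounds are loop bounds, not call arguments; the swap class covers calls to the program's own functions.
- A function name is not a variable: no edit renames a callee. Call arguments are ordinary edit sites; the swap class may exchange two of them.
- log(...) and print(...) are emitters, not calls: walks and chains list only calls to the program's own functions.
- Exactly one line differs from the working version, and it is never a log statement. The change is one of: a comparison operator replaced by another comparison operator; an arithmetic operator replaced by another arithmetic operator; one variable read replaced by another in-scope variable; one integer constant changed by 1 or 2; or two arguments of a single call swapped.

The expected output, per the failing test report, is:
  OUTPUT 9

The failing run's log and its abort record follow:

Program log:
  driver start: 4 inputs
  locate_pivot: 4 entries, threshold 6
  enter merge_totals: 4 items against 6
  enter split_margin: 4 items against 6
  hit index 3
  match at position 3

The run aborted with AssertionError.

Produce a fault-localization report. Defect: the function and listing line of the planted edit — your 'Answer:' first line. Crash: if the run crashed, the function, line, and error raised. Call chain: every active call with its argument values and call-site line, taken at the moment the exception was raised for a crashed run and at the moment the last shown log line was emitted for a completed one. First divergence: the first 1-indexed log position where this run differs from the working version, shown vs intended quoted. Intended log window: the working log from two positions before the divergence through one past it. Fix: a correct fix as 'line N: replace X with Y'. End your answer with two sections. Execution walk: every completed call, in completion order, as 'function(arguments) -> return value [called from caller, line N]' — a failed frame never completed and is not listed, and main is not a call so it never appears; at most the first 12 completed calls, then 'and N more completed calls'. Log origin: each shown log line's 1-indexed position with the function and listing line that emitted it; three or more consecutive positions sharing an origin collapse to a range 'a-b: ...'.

Answer: the defect is in locate_pivot at line 24.
Key observation: The faulty run's log stops after 6 lines; the working version's next line would be 'enter resolve_slot: left 18 right 2'.
Crash: locate_pivot, line 24, AssertionError.
Call chain: main -> locate_pivot([11, 9, -5, 6], 6) (called at line 40).
First divergence: position 7 — after 6 matching lines the faulty run goes silent; intended next line 'enter resolve_slot: left 18 right 2'.
Intended log window:
  5: hit index 3
  6: match at position 3
  7: enter resolve_slot: left 18 right 2
  8: stage result 9
Execution walk:
  split_margin([11, 9, -5, 6], 6) -> 3  [called from merge_totals, line 10]
  merge_totals([11, 9, -5, 6], 6) -> 18  [called from locate_pivot, line 23]
Log origin:
  1: emitted by main (line 39)
  2: emitted by locate_pivot (line 22)
  3: emitted by merge_totals (line 9)
  4: emitted by split_margin (line 2)
  5: emitted by split_margin (line 5)
  6: emitted by merge_totals (line 11)
A correct fix: line 24: replace `>` with `<=`.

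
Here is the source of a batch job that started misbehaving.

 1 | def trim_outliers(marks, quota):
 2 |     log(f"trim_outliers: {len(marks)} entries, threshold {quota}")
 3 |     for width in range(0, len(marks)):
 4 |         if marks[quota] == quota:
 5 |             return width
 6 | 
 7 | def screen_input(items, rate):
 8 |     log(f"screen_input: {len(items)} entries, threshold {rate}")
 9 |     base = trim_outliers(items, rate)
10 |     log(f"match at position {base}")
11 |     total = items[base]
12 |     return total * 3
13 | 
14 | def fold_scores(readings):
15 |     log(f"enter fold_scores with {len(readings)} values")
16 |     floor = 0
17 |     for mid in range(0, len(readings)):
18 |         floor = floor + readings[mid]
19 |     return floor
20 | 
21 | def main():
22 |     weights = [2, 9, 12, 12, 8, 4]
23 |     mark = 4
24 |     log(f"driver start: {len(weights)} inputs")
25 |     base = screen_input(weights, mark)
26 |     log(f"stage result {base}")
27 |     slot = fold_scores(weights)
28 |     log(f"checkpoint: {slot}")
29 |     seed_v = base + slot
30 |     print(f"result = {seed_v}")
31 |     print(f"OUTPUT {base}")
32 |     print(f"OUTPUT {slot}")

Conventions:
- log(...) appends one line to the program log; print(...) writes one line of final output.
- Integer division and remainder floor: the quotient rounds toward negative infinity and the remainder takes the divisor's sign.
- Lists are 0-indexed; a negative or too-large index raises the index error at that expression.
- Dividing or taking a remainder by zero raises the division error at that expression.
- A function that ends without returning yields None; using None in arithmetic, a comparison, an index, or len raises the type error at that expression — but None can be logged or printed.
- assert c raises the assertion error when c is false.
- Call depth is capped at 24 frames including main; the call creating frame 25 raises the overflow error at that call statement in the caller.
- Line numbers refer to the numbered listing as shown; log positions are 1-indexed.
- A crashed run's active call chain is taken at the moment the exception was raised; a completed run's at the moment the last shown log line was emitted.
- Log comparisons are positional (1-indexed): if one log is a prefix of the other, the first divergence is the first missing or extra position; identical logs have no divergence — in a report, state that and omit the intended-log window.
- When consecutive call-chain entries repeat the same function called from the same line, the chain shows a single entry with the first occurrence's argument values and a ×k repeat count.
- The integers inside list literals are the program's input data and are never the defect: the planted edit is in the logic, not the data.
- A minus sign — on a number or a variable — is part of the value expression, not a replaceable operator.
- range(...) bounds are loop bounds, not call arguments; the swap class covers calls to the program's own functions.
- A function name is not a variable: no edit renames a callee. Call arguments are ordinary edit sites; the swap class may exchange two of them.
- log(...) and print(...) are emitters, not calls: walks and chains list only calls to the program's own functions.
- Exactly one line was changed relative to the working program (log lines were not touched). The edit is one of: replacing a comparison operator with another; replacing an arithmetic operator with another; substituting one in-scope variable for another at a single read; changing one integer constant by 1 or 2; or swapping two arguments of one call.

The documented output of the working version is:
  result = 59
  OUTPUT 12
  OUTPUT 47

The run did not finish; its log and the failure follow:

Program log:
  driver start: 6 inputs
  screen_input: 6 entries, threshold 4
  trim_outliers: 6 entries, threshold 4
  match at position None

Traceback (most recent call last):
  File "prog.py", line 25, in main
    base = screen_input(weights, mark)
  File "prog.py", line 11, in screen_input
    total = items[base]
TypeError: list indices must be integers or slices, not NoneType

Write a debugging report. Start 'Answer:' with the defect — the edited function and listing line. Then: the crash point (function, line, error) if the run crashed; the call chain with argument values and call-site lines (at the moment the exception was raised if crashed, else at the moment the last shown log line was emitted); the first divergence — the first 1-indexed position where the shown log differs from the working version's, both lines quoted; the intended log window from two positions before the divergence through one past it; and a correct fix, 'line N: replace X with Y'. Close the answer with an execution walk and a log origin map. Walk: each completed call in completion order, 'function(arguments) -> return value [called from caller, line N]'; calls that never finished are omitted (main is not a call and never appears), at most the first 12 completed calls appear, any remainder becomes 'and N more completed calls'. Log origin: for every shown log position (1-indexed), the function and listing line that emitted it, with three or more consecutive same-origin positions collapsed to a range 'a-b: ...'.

Answer: the defect is in trim_outliers at line 4.
Key fact: Position 4 is the first bad log line: 'match at position None' should read 'match at position 5'.
Crash: screen_input, line 11, TypeError.
Call chain: main -> screen_input([2, 9, 12, 12, 8, 4], 4) (called at line 25).
First divergence: position 4 — shown 'match at position None', intended 'match at position 5'.
Intended log window:
  2: screen_input: 6 entries, threshold 4
  3: trim_outliers: 6 entries, threshold 4
  4: match at position 5
  5: stage result 12
Execution walk:
  trim_outliers([2, 9, 12, 12, 8, 4], 4) -> None  [called from screen_input, line 9]
Log origins:
  1: from main, line 24
  2: from screen_input, line 8
  3: from trim_outliers, line 2
  4: from screen_input, line 10
A correct fix: line 4: replace `marks[quota]` with `marks[width]`.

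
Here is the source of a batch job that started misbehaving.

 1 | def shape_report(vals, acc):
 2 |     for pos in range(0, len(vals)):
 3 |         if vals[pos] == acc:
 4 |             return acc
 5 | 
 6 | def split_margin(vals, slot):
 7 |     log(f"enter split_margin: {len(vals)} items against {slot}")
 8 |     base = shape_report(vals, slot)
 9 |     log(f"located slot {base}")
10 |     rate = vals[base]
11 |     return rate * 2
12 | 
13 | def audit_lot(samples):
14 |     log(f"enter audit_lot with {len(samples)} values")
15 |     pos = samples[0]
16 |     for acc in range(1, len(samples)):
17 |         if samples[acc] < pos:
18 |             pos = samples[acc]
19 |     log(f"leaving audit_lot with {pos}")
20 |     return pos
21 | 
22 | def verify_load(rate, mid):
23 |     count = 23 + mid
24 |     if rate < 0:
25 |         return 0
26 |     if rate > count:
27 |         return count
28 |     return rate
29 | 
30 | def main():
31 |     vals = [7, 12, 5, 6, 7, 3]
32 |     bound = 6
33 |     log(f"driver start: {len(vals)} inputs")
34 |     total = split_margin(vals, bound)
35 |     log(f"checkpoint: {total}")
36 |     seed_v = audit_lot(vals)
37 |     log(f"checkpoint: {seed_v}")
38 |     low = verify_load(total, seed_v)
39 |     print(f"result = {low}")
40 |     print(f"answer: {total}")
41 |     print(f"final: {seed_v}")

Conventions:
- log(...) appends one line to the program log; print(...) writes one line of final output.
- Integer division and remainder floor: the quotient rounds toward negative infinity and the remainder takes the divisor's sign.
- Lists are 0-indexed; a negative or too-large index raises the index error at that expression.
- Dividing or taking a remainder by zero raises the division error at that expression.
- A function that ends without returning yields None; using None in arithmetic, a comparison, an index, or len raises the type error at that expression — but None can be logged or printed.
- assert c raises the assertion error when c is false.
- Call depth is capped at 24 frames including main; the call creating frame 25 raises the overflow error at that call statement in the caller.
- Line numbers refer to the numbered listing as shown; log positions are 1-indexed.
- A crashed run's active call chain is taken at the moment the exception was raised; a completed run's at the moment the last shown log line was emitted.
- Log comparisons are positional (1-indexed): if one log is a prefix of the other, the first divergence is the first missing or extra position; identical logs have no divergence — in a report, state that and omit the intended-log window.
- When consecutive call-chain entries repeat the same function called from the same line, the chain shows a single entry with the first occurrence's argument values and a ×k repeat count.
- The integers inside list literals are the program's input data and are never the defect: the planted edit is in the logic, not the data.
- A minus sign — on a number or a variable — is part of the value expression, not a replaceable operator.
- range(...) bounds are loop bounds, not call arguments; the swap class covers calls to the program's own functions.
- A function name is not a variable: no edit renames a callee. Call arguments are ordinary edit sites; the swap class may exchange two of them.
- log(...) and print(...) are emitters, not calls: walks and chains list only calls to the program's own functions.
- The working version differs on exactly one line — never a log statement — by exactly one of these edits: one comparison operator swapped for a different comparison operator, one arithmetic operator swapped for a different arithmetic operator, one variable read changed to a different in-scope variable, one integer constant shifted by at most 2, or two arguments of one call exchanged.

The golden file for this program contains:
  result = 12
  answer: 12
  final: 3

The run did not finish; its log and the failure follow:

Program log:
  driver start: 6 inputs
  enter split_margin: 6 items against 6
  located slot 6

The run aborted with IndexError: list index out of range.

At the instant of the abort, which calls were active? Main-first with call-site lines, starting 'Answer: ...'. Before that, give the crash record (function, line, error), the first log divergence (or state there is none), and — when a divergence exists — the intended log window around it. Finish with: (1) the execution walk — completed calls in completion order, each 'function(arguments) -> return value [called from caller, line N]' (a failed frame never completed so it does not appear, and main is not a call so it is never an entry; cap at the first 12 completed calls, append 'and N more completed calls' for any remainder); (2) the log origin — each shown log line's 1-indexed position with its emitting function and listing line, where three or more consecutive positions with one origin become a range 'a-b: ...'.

Answer: main -> split_margin (called at line 34).
The tell: Position 3 is the first bad log line: 'located slot 6' should read 'located slot 3'.
Crash: split_margin, line 10, IndexError.
First divergence: position 3; shown 'located slot 6' vs intended 'located slot 3'.
Intended log window:
  1: driver start: 6 inputs
  2: enter split_margin: 6 items against 6
  3: located slot 3
  4: checkpoint: 12
Execution walk:
  shape_report([7, 12, 5, 6, 7, 3], 6) -> 6  [called from split_margin, line 8]
Log line origins:
  1: logged in main at line 33
  2: logged in split_margin at line 7
  3: logged in split_margin at line 9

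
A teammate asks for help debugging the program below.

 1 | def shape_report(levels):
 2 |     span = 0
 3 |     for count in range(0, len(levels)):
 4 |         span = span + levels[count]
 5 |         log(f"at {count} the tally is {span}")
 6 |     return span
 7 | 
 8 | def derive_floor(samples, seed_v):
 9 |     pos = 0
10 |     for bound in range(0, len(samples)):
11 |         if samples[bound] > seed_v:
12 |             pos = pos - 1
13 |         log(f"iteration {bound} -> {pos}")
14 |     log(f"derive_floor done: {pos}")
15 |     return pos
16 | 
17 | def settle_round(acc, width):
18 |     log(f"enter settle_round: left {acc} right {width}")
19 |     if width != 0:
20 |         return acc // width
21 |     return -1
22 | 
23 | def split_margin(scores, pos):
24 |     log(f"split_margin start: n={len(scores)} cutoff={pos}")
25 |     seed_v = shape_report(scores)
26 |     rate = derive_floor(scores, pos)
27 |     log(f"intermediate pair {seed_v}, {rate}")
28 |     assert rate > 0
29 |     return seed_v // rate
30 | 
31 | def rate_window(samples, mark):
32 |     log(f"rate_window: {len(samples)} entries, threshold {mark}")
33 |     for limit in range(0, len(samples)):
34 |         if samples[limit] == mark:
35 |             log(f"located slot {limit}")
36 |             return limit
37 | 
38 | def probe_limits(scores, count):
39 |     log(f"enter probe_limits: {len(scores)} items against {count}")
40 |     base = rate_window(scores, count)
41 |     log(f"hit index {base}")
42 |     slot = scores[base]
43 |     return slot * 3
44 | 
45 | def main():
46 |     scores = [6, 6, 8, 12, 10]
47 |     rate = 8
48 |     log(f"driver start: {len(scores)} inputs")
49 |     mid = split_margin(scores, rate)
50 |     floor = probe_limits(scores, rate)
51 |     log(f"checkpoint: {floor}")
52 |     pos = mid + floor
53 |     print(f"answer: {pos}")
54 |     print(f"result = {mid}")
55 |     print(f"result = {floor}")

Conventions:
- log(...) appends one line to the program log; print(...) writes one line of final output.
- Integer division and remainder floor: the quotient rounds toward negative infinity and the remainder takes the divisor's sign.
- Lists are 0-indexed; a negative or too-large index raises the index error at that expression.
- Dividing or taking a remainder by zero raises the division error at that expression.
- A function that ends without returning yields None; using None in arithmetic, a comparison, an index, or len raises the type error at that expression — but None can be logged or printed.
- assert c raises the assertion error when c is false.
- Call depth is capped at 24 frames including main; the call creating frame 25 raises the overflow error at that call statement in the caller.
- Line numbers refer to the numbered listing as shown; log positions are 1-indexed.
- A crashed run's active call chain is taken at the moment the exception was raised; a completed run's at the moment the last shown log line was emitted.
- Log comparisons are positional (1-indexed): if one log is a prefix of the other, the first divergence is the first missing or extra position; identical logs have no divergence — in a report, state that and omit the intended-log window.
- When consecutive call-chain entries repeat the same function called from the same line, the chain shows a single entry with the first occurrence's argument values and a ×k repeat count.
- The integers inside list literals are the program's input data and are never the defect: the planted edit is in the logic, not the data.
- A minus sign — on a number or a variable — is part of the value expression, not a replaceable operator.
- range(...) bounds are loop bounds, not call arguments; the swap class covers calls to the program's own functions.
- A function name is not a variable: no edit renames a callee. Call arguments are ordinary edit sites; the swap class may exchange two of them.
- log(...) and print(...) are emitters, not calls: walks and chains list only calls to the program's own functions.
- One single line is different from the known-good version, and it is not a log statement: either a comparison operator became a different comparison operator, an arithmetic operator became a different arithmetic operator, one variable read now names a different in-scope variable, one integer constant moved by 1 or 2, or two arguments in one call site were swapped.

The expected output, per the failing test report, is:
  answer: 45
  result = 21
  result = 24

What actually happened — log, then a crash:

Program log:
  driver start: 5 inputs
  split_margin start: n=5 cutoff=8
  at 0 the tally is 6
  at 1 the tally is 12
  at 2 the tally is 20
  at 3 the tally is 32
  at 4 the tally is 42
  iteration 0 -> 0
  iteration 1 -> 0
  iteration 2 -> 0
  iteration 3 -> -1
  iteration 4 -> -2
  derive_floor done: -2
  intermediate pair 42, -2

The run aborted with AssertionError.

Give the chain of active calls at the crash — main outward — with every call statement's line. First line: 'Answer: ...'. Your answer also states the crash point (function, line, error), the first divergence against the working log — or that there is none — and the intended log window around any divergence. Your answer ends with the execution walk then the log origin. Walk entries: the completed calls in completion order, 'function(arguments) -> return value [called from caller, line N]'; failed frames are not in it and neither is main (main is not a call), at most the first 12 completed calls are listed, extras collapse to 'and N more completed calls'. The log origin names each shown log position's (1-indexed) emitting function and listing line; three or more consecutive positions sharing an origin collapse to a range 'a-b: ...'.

Answer: main -> split_margin (called at line 49).
Key observation: Everything matches until log position 11, which reads 'iteration 3 -> -1' in place of 'iteration 3 -> 1'.
Crash: split_margin, line 28, AssertionError.
First divergence: position 11; shown 'iteration 3 -> -1' vs intended 'iteration 3 -> 1'.
Intended log window:
  9: iteration 1 -> 0
  10: iteration 2 -> 0
  11: iteration 3 -> 1
  12: iteration 4 -> 2
Execution walk:
  shape_report([6, 6, 8, 12, 10]) -> 42  [called from split_margin, line 25]
  derive_floor([6, 6, 8, 12, 10], 8) -> -2  [called from split_margin, line 26]
Log origins:
  1 — main, line 48
  2 — split_margin, line 24
  3-7 — shape_report, line 5
  8-12 — derive_floor, line 13
  13 — derive_floor, line 14
  14 — split_margin, line 27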